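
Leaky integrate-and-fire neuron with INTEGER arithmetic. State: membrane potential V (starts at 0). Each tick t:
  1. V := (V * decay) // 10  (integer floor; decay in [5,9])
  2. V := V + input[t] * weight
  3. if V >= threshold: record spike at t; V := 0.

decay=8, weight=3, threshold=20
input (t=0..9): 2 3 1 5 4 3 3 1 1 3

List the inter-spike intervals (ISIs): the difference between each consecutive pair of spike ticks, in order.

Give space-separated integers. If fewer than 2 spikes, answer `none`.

t=0: input=2 -> V=6
t=1: input=3 -> V=13
t=2: input=1 -> V=13
t=3: input=5 -> V=0 FIRE
t=4: input=4 -> V=12
t=5: input=3 -> V=18
t=6: input=3 -> V=0 FIRE
t=7: input=1 -> V=3
t=8: input=1 -> V=5
t=9: input=3 -> V=13

Answer: 3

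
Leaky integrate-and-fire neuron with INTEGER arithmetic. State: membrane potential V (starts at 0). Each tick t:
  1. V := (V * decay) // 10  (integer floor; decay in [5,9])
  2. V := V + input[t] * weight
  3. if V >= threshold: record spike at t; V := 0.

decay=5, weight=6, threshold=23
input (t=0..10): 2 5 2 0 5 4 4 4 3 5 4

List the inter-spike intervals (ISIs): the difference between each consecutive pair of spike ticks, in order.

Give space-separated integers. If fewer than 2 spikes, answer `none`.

Answer: 3 1 1 1 2 1

Derivation:
t=0: input=2 -> V=12
t=1: input=5 -> V=0 FIRE
t=2: input=2 -> V=12
t=3: input=0 -> V=6
t=4: input=5 -> V=0 FIRE
t=5: input=4 -> V=0 FIRE
t=6: input=4 -> V=0 FIRE
t=7: input=4 -> V=0 FIRE
t=8: input=3 -> V=18
t=9: input=5 -> V=0 FIRE
t=10: input=4 -> V=0 FIRE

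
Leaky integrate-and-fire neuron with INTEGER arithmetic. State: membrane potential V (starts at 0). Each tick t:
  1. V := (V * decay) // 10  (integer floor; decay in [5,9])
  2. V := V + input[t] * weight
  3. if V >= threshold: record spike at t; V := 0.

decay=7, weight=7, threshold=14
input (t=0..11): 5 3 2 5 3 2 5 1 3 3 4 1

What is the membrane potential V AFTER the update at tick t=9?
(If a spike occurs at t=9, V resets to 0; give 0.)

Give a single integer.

t=0: input=5 -> V=0 FIRE
t=1: input=3 -> V=0 FIRE
t=2: input=2 -> V=0 FIRE
t=3: input=5 -> V=0 FIRE
t=4: input=3 -> V=0 FIRE
t=5: input=2 -> V=0 FIRE
t=6: input=5 -> V=0 FIRE
t=7: input=1 -> V=7
t=8: input=3 -> V=0 FIRE
t=9: input=3 -> V=0 FIRE
t=10: input=4 -> V=0 FIRE
t=11: input=1 -> V=7

Answer: 0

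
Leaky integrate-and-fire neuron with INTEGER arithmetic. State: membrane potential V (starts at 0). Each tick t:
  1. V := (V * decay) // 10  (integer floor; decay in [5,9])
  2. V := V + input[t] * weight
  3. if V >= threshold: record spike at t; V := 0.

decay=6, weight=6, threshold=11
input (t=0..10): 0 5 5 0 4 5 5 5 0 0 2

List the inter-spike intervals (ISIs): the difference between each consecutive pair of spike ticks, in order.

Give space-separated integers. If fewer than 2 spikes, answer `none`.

Answer: 1 2 1 1 1 3

Derivation:
t=0: input=0 -> V=0
t=1: input=5 -> V=0 FIRE
t=2: input=5 -> V=0 FIRE
t=3: input=0 -> V=0
t=4: input=4 -> V=0 FIRE
t=5: input=5 -> V=0 FIRE
t=6: input=5 -> V=0 FIRE
t=7: input=5 -> V=0 FIRE
t=8: input=0 -> V=0
t=9: input=0 -> V=0
t=10: input=2 -> V=0 FIRE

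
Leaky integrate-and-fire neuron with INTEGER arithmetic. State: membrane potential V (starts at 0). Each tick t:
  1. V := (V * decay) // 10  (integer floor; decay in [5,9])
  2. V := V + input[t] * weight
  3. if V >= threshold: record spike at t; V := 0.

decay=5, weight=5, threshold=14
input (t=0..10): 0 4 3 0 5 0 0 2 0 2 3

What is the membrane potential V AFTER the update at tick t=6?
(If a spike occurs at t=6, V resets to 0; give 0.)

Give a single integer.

t=0: input=0 -> V=0
t=1: input=4 -> V=0 FIRE
t=2: input=3 -> V=0 FIRE
t=3: input=0 -> V=0
t=4: input=5 -> V=0 FIRE
t=5: input=0 -> V=0
t=6: input=0 -> V=0
t=7: input=2 -> V=10
t=8: input=0 -> V=5
t=9: input=2 -> V=12
t=10: input=3 -> V=0 FIRE

Answer: 0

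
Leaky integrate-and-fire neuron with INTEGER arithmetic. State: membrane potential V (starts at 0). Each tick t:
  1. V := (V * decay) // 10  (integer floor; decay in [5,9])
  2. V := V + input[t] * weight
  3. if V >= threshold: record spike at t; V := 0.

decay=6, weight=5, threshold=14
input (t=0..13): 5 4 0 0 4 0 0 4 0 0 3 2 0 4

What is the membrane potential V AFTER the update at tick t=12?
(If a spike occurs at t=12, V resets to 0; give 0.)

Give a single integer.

Answer: 6

Derivation:
t=0: input=5 -> V=0 FIRE
t=1: input=4 -> V=0 FIRE
t=2: input=0 -> V=0
t=3: input=0 -> V=0
t=4: input=4 -> V=0 FIRE
t=5: input=0 -> V=0
t=6: input=0 -> V=0
t=7: input=4 -> V=0 FIRE
t=8: input=0 -> V=0
t=9: input=0 -> V=0
t=10: input=3 -> V=0 FIRE
t=11: input=2 -> V=10
t=12: input=0 -> V=6
t=13: input=4 -> V=0 FIRE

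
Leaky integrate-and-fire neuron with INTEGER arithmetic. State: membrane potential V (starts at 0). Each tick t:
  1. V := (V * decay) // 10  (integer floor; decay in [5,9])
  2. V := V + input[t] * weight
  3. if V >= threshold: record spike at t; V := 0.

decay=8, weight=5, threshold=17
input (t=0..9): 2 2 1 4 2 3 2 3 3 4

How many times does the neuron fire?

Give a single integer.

t=0: input=2 -> V=10
t=1: input=2 -> V=0 FIRE
t=2: input=1 -> V=5
t=3: input=4 -> V=0 FIRE
t=4: input=2 -> V=10
t=5: input=3 -> V=0 FIRE
t=6: input=2 -> V=10
t=7: input=3 -> V=0 FIRE
t=8: input=3 -> V=15
t=9: input=4 -> V=0 FIRE

Answer: 5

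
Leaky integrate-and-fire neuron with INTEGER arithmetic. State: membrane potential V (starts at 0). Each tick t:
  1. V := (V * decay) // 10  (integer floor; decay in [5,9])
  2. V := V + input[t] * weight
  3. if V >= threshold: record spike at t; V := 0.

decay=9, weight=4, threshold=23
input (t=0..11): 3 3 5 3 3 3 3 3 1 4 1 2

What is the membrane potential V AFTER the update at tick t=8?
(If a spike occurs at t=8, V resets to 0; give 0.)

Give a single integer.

Answer: 0

Derivation:
t=0: input=3 -> V=12
t=1: input=3 -> V=22
t=2: input=5 -> V=0 FIRE
t=3: input=3 -> V=12
t=4: input=3 -> V=22
t=5: input=3 -> V=0 FIRE
t=6: input=3 -> V=12
t=7: input=3 -> V=22
t=8: input=1 -> V=0 FIRE
t=9: input=4 -> V=16
t=10: input=1 -> V=18
t=11: input=2 -> V=0 FIRE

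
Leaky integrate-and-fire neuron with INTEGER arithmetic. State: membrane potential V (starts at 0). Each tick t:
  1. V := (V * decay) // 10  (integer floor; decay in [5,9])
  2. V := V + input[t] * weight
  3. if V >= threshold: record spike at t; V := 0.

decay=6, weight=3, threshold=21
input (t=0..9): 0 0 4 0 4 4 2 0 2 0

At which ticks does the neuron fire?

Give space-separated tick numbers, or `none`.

Answer: 5

Derivation:
t=0: input=0 -> V=0
t=1: input=0 -> V=0
t=2: input=4 -> V=12
t=3: input=0 -> V=7
t=4: input=4 -> V=16
t=5: input=4 -> V=0 FIRE
t=6: input=2 -> V=6
t=7: input=0 -> V=3
t=8: input=2 -> V=7
t=9: input=0 -> V=4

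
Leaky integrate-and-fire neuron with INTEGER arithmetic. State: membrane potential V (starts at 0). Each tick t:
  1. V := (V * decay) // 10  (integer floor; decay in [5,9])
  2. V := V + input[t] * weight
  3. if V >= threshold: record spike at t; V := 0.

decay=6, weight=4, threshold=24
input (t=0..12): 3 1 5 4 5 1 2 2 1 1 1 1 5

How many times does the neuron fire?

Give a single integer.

Answer: 3

Derivation:
t=0: input=3 -> V=12
t=1: input=1 -> V=11
t=2: input=5 -> V=0 FIRE
t=3: input=4 -> V=16
t=4: input=5 -> V=0 FIRE
t=5: input=1 -> V=4
t=6: input=2 -> V=10
t=7: input=2 -> V=14
t=8: input=1 -> V=12
t=9: input=1 -> V=11
t=10: input=1 -> V=10
t=11: input=1 -> V=10
t=12: input=5 -> V=0 FIRE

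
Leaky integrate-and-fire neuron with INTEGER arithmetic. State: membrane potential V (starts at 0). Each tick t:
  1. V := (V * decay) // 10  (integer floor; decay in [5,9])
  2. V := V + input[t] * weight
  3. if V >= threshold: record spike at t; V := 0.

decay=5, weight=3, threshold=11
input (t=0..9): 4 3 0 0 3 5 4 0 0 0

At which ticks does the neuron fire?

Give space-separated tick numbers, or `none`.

t=0: input=4 -> V=0 FIRE
t=1: input=3 -> V=9
t=2: input=0 -> V=4
t=3: input=0 -> V=2
t=4: input=3 -> V=10
t=5: input=5 -> V=0 FIRE
t=6: input=4 -> V=0 FIRE
t=7: input=0 -> V=0
t=8: input=0 -> V=0
t=9: input=0 -> V=0

Answer: 0 5 6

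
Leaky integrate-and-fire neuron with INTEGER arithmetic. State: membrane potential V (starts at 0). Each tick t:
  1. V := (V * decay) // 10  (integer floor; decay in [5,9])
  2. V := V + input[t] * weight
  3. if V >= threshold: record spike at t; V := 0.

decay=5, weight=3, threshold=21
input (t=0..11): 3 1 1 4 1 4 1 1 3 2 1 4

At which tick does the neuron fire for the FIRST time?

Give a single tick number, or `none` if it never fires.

t=0: input=3 -> V=9
t=1: input=1 -> V=7
t=2: input=1 -> V=6
t=3: input=4 -> V=15
t=4: input=1 -> V=10
t=5: input=4 -> V=17
t=6: input=1 -> V=11
t=7: input=1 -> V=8
t=8: input=3 -> V=13
t=9: input=2 -> V=12
t=10: input=1 -> V=9
t=11: input=4 -> V=16

Answer: none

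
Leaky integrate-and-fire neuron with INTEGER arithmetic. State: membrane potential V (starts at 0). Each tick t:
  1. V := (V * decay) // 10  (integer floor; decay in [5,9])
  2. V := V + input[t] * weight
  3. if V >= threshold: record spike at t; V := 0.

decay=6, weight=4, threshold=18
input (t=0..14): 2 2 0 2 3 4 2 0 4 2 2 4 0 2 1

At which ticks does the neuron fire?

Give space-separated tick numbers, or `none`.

t=0: input=2 -> V=8
t=1: input=2 -> V=12
t=2: input=0 -> V=7
t=3: input=2 -> V=12
t=4: input=3 -> V=0 FIRE
t=5: input=4 -> V=16
t=6: input=2 -> V=17
t=7: input=0 -> V=10
t=8: input=4 -> V=0 FIRE
t=9: input=2 -> V=8
t=10: input=2 -> V=12
t=11: input=4 -> V=0 FIRE
t=12: input=0 -> V=0
t=13: input=2 -> V=8
t=14: input=1 -> V=8

Answer: 4 8 11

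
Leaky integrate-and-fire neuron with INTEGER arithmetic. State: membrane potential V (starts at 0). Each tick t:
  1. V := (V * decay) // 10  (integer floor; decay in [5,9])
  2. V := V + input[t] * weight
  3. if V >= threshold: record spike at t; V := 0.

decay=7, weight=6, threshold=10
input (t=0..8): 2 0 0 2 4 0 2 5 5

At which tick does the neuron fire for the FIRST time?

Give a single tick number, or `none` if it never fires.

t=0: input=2 -> V=0 FIRE
t=1: input=0 -> V=0
t=2: input=0 -> V=0
t=3: input=2 -> V=0 FIRE
t=4: input=4 -> V=0 FIRE
t=5: input=0 -> V=0
t=6: input=2 -> V=0 FIRE
t=7: input=5 -> V=0 FIRE
t=8: input=5 -> V=0 FIRE

Answer: 0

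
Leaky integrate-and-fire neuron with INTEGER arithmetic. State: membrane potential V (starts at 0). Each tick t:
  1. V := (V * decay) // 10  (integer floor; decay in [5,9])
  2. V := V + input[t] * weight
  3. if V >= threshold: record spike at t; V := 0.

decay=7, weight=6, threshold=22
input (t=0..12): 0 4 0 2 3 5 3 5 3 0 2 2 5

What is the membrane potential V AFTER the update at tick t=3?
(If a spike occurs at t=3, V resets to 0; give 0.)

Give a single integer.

t=0: input=0 -> V=0
t=1: input=4 -> V=0 FIRE
t=2: input=0 -> V=0
t=3: input=2 -> V=12
t=4: input=3 -> V=0 FIRE
t=5: input=5 -> V=0 FIRE
t=6: input=3 -> V=18
t=7: input=5 -> V=0 FIRE
t=8: input=3 -> V=18
t=9: input=0 -> V=12
t=10: input=2 -> V=20
t=11: input=2 -> V=0 FIRE
t=12: input=5 -> V=0 FIRE

Answer: 12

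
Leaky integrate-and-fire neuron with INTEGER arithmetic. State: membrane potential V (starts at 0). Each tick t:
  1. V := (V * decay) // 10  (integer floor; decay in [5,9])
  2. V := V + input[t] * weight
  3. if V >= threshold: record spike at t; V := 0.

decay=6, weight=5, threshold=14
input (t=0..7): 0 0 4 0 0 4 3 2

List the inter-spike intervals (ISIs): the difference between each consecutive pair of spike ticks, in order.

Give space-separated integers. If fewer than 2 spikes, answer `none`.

Answer: 3 1

Derivation:
t=0: input=0 -> V=0
t=1: input=0 -> V=0
t=2: input=4 -> V=0 FIRE
t=3: input=0 -> V=0
t=4: input=0 -> V=0
t=5: input=4 -> V=0 FIRE
t=6: input=3 -> V=0 FIRE
t=7: input=2 -> V=10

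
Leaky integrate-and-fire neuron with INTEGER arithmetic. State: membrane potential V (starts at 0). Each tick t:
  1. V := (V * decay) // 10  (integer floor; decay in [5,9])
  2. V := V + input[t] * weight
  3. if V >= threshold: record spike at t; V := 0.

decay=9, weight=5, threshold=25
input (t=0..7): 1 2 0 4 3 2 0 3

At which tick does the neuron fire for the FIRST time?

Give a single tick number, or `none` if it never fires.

Answer: 3

Derivation:
t=0: input=1 -> V=5
t=1: input=2 -> V=14
t=2: input=0 -> V=12
t=3: input=4 -> V=0 FIRE
t=4: input=3 -> V=15
t=5: input=2 -> V=23
t=6: input=0 -> V=20
t=7: input=3 -> V=0 FIRE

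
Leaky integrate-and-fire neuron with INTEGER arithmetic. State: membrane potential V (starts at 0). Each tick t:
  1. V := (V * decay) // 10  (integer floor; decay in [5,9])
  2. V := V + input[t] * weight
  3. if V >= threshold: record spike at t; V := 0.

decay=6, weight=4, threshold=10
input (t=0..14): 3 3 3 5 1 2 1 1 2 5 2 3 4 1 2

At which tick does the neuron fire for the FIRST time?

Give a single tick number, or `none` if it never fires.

Answer: 0

Derivation:
t=0: input=3 -> V=0 FIRE
t=1: input=3 -> V=0 FIRE
t=2: input=3 -> V=0 FIRE
t=3: input=5 -> V=0 FIRE
t=4: input=1 -> V=4
t=5: input=2 -> V=0 FIRE
t=6: input=1 -> V=4
t=7: input=1 -> V=6
t=8: input=2 -> V=0 FIRE
t=9: input=5 -> V=0 FIRE
t=10: input=2 -> V=8
t=11: input=3 -> V=0 FIRE
t=12: input=4 -> V=0 FIRE
t=13: input=1 -> V=4
t=14: input=2 -> V=0 FIRE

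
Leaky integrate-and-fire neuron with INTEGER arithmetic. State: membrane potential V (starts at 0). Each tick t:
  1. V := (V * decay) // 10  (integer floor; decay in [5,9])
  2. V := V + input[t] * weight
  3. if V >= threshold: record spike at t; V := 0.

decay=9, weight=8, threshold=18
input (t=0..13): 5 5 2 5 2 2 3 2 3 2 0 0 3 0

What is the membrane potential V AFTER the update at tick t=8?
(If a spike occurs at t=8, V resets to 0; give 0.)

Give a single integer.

Answer: 0

Derivation:
t=0: input=5 -> V=0 FIRE
t=1: input=5 -> V=0 FIRE
t=2: input=2 -> V=16
t=3: input=5 -> V=0 FIRE
t=4: input=2 -> V=16
t=5: input=2 -> V=0 FIRE
t=6: input=3 -> V=0 FIRE
t=7: input=2 -> V=16
t=8: input=3 -> V=0 FIRE
t=9: input=2 -> V=16
t=10: input=0 -> V=14
t=11: input=0 -> V=12
t=12: input=3 -> V=0 FIRE
t=13: input=0 -> V=0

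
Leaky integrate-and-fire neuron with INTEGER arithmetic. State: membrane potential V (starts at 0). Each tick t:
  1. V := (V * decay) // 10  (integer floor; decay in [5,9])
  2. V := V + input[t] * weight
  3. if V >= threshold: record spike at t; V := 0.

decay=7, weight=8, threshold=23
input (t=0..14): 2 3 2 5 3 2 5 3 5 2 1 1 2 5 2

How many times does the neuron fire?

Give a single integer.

t=0: input=2 -> V=16
t=1: input=3 -> V=0 FIRE
t=2: input=2 -> V=16
t=3: input=5 -> V=0 FIRE
t=4: input=3 -> V=0 FIRE
t=5: input=2 -> V=16
t=6: input=5 -> V=0 FIRE
t=7: input=3 -> V=0 FIRE
t=8: input=5 -> V=0 FIRE
t=9: input=2 -> V=16
t=10: input=1 -> V=19
t=11: input=1 -> V=21
t=12: input=2 -> V=0 FIRE
t=13: input=5 -> V=0 FIRE
t=14: input=2 -> V=16

Answer: 8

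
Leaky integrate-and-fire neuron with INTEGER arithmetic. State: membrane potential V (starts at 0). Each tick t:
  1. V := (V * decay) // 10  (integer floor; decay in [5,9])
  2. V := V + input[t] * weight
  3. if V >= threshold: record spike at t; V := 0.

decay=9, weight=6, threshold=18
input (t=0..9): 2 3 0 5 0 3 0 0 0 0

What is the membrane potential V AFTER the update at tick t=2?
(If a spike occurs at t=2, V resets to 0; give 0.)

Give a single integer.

Answer: 0

Derivation:
t=0: input=2 -> V=12
t=1: input=3 -> V=0 FIRE
t=2: input=0 -> V=0
t=3: input=5 -> V=0 FIRE
t=4: input=0 -> V=0
t=5: input=3 -> V=0 FIRE
t=6: input=0 -> V=0
t=7: input=0 -> V=0
t=8: input=0 -> V=0
t=9: input=0 -> V=0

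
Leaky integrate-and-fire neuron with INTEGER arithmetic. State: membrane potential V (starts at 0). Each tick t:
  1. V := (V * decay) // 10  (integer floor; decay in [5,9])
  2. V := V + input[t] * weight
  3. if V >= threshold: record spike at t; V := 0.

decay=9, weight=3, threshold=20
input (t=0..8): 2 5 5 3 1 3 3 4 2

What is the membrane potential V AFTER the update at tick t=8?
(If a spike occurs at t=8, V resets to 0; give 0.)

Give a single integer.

t=0: input=2 -> V=6
t=1: input=5 -> V=0 FIRE
t=2: input=5 -> V=15
t=3: input=3 -> V=0 FIRE
t=4: input=1 -> V=3
t=5: input=3 -> V=11
t=6: input=3 -> V=18
t=7: input=4 -> V=0 FIRE
t=8: input=2 -> V=6

Answer: 6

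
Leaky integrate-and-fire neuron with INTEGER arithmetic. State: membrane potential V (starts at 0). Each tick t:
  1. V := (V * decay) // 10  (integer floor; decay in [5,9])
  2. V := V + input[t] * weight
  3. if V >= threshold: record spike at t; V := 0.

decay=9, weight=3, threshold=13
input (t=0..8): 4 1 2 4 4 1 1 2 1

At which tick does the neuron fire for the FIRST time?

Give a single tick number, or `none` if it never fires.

Answer: 1

Derivation:
t=0: input=4 -> V=12
t=1: input=1 -> V=0 FIRE
t=2: input=2 -> V=6
t=3: input=4 -> V=0 FIRE
t=4: input=4 -> V=12
t=5: input=1 -> V=0 FIRE
t=6: input=1 -> V=3
t=7: input=2 -> V=8
t=8: input=1 -> V=10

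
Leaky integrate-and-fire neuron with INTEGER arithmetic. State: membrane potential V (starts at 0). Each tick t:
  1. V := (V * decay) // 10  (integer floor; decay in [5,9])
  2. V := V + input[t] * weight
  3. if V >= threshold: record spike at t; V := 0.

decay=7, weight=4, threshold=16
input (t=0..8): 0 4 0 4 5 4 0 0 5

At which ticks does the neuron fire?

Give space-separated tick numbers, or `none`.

t=0: input=0 -> V=0
t=1: input=4 -> V=0 FIRE
t=2: input=0 -> V=0
t=3: input=4 -> V=0 FIRE
t=4: input=5 -> V=0 FIRE
t=5: input=4 -> V=0 FIRE
t=6: input=0 -> V=0
t=7: input=0 -> V=0
t=8: input=5 -> V=0 FIRE

Answer: 1 3 4 5 8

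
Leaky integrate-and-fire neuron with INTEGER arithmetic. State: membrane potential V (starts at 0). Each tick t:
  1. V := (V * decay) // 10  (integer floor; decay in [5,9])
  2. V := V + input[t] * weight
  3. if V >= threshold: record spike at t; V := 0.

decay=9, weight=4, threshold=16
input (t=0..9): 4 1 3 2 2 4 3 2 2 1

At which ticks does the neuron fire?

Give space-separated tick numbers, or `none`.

Answer: 0 3 5 7

Derivation:
t=0: input=4 -> V=0 FIRE
t=1: input=1 -> V=4
t=2: input=3 -> V=15
t=3: input=2 -> V=0 FIRE
t=4: input=2 -> V=8
t=5: input=4 -> V=0 FIRE
t=6: input=3 -> V=12
t=7: input=2 -> V=0 FIRE
t=8: input=2 -> V=8
t=9: input=1 -> V=11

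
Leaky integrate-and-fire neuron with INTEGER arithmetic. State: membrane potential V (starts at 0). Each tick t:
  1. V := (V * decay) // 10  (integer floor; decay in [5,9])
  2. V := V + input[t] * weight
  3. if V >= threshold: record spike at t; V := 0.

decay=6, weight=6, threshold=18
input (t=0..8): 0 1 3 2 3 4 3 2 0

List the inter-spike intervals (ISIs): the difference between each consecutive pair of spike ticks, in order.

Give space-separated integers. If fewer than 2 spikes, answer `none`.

t=0: input=0 -> V=0
t=1: input=1 -> V=6
t=2: input=3 -> V=0 FIRE
t=3: input=2 -> V=12
t=4: input=3 -> V=0 FIRE
t=5: input=4 -> V=0 FIRE
t=6: input=3 -> V=0 FIRE
t=7: input=2 -> V=12
t=8: input=0 -> V=7

Answer: 2 1 1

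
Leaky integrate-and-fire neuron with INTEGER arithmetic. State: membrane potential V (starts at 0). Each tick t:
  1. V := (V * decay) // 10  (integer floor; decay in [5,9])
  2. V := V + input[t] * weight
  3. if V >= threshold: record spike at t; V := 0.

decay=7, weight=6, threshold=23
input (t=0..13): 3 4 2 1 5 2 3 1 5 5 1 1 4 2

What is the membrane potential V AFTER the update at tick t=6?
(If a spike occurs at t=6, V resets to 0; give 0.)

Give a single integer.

Answer: 0

Derivation:
t=0: input=3 -> V=18
t=1: input=4 -> V=0 FIRE
t=2: input=2 -> V=12
t=3: input=1 -> V=14
t=4: input=5 -> V=0 FIRE
t=5: input=2 -> V=12
t=6: input=3 -> V=0 FIRE
t=7: input=1 -> V=6
t=8: input=5 -> V=0 FIRE
t=9: input=5 -> V=0 FIRE
t=10: input=1 -> V=6
t=11: input=1 -> V=10
t=12: input=4 -> V=0 FIRE
t=13: input=2 -> V=12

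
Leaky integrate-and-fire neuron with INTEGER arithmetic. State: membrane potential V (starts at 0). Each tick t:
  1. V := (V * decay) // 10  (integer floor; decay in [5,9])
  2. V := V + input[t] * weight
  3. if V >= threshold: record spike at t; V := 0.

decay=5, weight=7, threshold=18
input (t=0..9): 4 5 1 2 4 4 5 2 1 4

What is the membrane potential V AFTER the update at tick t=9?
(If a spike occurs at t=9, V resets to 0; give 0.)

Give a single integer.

t=0: input=4 -> V=0 FIRE
t=1: input=5 -> V=0 FIRE
t=2: input=1 -> V=7
t=3: input=2 -> V=17
t=4: input=4 -> V=0 FIRE
t=5: input=4 -> V=0 FIRE
t=6: input=5 -> V=0 FIRE
t=7: input=2 -> V=14
t=8: input=1 -> V=14
t=9: input=4 -> V=0 FIRE

Answer: 0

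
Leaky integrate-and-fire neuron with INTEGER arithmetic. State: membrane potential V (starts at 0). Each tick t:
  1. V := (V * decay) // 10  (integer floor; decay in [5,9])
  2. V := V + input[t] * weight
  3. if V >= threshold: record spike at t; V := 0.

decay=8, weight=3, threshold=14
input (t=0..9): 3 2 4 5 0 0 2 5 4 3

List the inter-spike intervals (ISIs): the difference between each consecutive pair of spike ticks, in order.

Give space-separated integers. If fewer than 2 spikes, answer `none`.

Answer: 1 4 2

Derivation:
t=0: input=3 -> V=9
t=1: input=2 -> V=13
t=2: input=4 -> V=0 FIRE
t=3: input=5 -> V=0 FIRE
t=4: input=0 -> V=0
t=5: input=0 -> V=0
t=6: input=2 -> V=6
t=7: input=5 -> V=0 FIRE
t=8: input=4 -> V=12
t=9: input=3 -> V=0 FIRE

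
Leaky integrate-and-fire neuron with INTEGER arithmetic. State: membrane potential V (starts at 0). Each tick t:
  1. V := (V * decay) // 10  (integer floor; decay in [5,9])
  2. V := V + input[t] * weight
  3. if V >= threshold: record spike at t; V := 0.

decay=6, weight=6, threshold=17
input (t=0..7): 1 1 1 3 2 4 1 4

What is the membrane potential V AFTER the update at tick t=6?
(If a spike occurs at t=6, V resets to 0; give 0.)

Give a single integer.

Answer: 6

Derivation:
t=0: input=1 -> V=6
t=1: input=1 -> V=9
t=2: input=1 -> V=11
t=3: input=3 -> V=0 FIRE
t=4: input=2 -> V=12
t=5: input=4 -> V=0 FIRE
t=6: input=1 -> V=6
t=7: input=4 -> V=0 FIRE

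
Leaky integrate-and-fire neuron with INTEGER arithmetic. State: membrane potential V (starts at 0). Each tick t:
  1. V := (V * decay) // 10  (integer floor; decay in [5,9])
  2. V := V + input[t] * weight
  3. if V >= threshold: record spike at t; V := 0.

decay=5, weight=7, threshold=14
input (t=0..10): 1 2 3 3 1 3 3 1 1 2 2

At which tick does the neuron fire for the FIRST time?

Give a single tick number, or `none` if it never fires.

t=0: input=1 -> V=7
t=1: input=2 -> V=0 FIRE
t=2: input=3 -> V=0 FIRE
t=3: input=3 -> V=0 FIRE
t=4: input=1 -> V=7
t=5: input=3 -> V=0 FIRE
t=6: input=3 -> V=0 FIRE
t=7: input=1 -> V=7
t=8: input=1 -> V=10
t=9: input=2 -> V=0 FIRE
t=10: input=2 -> V=0 FIRE

Answer: 1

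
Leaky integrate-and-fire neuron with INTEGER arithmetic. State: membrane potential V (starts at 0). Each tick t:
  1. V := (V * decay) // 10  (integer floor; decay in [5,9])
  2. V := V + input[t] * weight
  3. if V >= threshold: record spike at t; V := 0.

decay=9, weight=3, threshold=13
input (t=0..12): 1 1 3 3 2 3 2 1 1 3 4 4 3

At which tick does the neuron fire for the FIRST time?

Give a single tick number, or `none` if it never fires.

t=0: input=1 -> V=3
t=1: input=1 -> V=5
t=2: input=3 -> V=0 FIRE
t=3: input=3 -> V=9
t=4: input=2 -> V=0 FIRE
t=5: input=3 -> V=9
t=6: input=2 -> V=0 FIRE
t=7: input=1 -> V=3
t=8: input=1 -> V=5
t=9: input=3 -> V=0 FIRE
t=10: input=4 -> V=12
t=11: input=4 -> V=0 FIRE
t=12: input=3 -> V=9

Answer: 2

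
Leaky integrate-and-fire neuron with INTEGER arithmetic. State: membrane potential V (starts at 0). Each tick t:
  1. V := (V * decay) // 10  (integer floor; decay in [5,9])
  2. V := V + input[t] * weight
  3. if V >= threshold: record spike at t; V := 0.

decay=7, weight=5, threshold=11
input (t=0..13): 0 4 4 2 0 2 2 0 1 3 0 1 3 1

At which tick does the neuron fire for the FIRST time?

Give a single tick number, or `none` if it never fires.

Answer: 1

Derivation:
t=0: input=0 -> V=0
t=1: input=4 -> V=0 FIRE
t=2: input=4 -> V=0 FIRE
t=3: input=2 -> V=10
t=4: input=0 -> V=7
t=5: input=2 -> V=0 FIRE
t=6: input=2 -> V=10
t=7: input=0 -> V=7
t=8: input=1 -> V=9
t=9: input=3 -> V=0 FIRE
t=10: input=0 -> V=0
t=11: input=1 -> V=5
t=12: input=3 -> V=0 FIRE
t=13: input=1 -> V=5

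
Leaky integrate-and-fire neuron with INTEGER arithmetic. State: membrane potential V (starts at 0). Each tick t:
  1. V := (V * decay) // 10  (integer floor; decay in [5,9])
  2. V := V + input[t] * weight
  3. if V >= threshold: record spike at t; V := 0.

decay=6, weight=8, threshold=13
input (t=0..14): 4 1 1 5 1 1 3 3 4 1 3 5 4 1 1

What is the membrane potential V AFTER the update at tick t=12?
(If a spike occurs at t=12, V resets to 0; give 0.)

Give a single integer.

Answer: 0

Derivation:
t=0: input=4 -> V=0 FIRE
t=1: input=1 -> V=8
t=2: input=1 -> V=12
t=3: input=5 -> V=0 FIRE
t=4: input=1 -> V=8
t=5: input=1 -> V=12
t=6: input=3 -> V=0 FIRE
t=7: input=3 -> V=0 FIRE
t=8: input=4 -> V=0 FIRE
t=9: input=1 -> V=8
t=10: input=3 -> V=0 FIRE
t=11: input=5 -> V=0 FIRE
t=12: input=4 -> V=0 FIRE
t=13: input=1 -> V=8
t=14: input=1 -> V=12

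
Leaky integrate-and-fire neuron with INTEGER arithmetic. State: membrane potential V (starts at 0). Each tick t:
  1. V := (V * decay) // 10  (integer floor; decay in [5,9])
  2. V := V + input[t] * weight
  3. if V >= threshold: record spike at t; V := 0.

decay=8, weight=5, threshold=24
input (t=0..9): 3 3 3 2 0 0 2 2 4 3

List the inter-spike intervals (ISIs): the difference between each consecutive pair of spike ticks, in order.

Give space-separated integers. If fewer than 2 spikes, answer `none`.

t=0: input=3 -> V=15
t=1: input=3 -> V=0 FIRE
t=2: input=3 -> V=15
t=3: input=2 -> V=22
t=4: input=0 -> V=17
t=5: input=0 -> V=13
t=6: input=2 -> V=20
t=7: input=2 -> V=0 FIRE
t=8: input=4 -> V=20
t=9: input=3 -> V=0 FIRE

Answer: 6 2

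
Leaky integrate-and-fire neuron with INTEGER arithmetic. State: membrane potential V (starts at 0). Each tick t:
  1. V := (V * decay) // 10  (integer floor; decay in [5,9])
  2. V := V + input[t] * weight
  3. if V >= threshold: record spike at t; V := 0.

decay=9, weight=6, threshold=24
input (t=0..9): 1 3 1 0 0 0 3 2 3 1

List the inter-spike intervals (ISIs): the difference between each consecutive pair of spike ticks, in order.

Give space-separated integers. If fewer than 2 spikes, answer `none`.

t=0: input=1 -> V=6
t=1: input=3 -> V=23
t=2: input=1 -> V=0 FIRE
t=3: input=0 -> V=0
t=4: input=0 -> V=0
t=5: input=0 -> V=0
t=6: input=3 -> V=18
t=7: input=2 -> V=0 FIRE
t=8: input=3 -> V=18
t=9: input=1 -> V=22

Answer: 5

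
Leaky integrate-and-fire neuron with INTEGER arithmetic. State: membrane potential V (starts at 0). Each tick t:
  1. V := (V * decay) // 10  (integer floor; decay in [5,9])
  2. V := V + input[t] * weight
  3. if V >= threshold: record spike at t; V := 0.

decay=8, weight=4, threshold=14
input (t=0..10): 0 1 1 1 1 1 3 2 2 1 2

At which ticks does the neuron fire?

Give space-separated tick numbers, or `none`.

t=0: input=0 -> V=0
t=1: input=1 -> V=4
t=2: input=1 -> V=7
t=3: input=1 -> V=9
t=4: input=1 -> V=11
t=5: input=1 -> V=12
t=6: input=3 -> V=0 FIRE
t=7: input=2 -> V=8
t=8: input=2 -> V=0 FIRE
t=9: input=1 -> V=4
t=10: input=2 -> V=11

Answer: 6 8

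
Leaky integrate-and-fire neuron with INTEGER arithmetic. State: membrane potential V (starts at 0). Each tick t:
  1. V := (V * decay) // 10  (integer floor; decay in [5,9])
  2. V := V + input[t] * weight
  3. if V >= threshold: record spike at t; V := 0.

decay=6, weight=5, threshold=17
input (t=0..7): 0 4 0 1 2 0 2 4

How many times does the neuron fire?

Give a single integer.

Answer: 2

Derivation:
t=0: input=0 -> V=0
t=1: input=4 -> V=0 FIRE
t=2: input=0 -> V=0
t=3: input=1 -> V=5
t=4: input=2 -> V=13
t=5: input=0 -> V=7
t=6: input=2 -> V=14
t=7: input=4 -> V=0 FIRE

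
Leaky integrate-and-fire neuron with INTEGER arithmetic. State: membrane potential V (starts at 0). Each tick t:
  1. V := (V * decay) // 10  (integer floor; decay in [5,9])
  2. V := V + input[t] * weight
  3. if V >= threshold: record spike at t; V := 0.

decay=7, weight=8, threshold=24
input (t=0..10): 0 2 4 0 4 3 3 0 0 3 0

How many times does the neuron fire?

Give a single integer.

Answer: 5

Derivation:
t=0: input=0 -> V=0
t=1: input=2 -> V=16
t=2: input=4 -> V=0 FIRE
t=3: input=0 -> V=0
t=4: input=4 -> V=0 FIRE
t=5: input=3 -> V=0 FIRE
t=6: input=3 -> V=0 FIRE
t=7: input=0 -> V=0
t=8: input=0 -> V=0
t=9: input=3 -> V=0 FIRE
t=10: input=0 -> V=0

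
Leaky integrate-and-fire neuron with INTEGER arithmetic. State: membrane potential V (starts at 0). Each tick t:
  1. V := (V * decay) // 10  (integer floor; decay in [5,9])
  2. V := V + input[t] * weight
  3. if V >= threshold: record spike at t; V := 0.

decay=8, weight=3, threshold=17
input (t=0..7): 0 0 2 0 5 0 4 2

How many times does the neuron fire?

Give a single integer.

t=0: input=0 -> V=0
t=1: input=0 -> V=0
t=2: input=2 -> V=6
t=3: input=0 -> V=4
t=4: input=5 -> V=0 FIRE
t=5: input=0 -> V=0
t=6: input=4 -> V=12
t=7: input=2 -> V=15

Answer: 1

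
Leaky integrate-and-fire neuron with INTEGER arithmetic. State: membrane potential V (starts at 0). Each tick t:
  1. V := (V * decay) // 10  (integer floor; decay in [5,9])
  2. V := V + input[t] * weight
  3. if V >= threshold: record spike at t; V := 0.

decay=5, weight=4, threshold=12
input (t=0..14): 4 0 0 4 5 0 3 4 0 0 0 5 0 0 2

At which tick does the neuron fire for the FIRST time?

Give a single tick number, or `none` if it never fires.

t=0: input=4 -> V=0 FIRE
t=1: input=0 -> V=0
t=2: input=0 -> V=0
t=3: input=4 -> V=0 FIRE
t=4: input=5 -> V=0 FIRE
t=5: input=0 -> V=0
t=6: input=3 -> V=0 FIRE
t=7: input=4 -> V=0 FIRE
t=8: input=0 -> V=0
t=9: input=0 -> V=0
t=10: input=0 -> V=0
t=11: input=5 -> V=0 FIRE
t=12: input=0 -> V=0
t=13: input=0 -> V=0
t=14: input=2 -> V=8

Answer: 0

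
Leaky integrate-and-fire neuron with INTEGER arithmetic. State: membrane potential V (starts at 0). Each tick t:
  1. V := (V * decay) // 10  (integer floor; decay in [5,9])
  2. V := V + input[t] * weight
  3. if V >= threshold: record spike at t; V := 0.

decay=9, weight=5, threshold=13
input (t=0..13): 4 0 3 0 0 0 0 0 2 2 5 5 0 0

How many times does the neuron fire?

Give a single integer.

t=0: input=4 -> V=0 FIRE
t=1: input=0 -> V=0
t=2: input=3 -> V=0 FIRE
t=3: input=0 -> V=0
t=4: input=0 -> V=0
t=5: input=0 -> V=0
t=6: input=0 -> V=0
t=7: input=0 -> V=0
t=8: input=2 -> V=10
t=9: input=2 -> V=0 FIRE
t=10: input=5 -> V=0 FIRE
t=11: input=5 -> V=0 FIRE
t=12: input=0 -> V=0
t=13: input=0 -> V=0

Answer: 5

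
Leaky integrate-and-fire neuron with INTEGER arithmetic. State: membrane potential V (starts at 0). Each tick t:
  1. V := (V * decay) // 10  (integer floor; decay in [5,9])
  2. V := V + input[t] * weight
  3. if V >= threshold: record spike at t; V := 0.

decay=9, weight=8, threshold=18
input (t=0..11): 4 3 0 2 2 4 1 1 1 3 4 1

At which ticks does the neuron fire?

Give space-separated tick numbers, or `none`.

t=0: input=4 -> V=0 FIRE
t=1: input=3 -> V=0 FIRE
t=2: input=0 -> V=0
t=3: input=2 -> V=16
t=4: input=2 -> V=0 FIRE
t=5: input=4 -> V=0 FIRE
t=6: input=1 -> V=8
t=7: input=1 -> V=15
t=8: input=1 -> V=0 FIRE
t=9: input=3 -> V=0 FIRE
t=10: input=4 -> V=0 FIRE
t=11: input=1 -> V=8

Answer: 0 1 4 5 8 9 10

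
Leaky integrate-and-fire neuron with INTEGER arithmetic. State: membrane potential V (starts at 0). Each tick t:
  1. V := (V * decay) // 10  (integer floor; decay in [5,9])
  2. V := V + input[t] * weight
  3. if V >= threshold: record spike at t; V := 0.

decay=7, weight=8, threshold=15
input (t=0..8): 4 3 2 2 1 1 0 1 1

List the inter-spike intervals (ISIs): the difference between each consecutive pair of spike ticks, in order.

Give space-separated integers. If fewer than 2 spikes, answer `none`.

t=0: input=4 -> V=0 FIRE
t=1: input=3 -> V=0 FIRE
t=2: input=2 -> V=0 FIRE
t=3: input=2 -> V=0 FIRE
t=4: input=1 -> V=8
t=5: input=1 -> V=13
t=6: input=0 -> V=9
t=7: input=1 -> V=14
t=8: input=1 -> V=0 FIRE

Answer: 1 1 1 5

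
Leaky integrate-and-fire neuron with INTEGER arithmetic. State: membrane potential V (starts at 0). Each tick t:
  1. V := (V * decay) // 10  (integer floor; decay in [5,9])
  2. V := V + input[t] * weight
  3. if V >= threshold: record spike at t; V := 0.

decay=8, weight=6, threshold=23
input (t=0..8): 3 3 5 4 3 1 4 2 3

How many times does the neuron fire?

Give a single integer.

t=0: input=3 -> V=18
t=1: input=3 -> V=0 FIRE
t=2: input=5 -> V=0 FIRE
t=3: input=4 -> V=0 FIRE
t=4: input=3 -> V=18
t=5: input=1 -> V=20
t=6: input=4 -> V=0 FIRE
t=7: input=2 -> V=12
t=8: input=3 -> V=0 FIRE

Answer: 5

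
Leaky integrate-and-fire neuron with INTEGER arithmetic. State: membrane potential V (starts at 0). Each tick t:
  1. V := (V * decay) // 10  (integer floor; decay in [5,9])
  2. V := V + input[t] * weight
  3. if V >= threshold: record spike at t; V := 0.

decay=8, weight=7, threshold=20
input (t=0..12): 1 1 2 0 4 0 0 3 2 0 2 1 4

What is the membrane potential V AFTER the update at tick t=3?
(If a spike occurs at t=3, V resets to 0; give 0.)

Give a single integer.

t=0: input=1 -> V=7
t=1: input=1 -> V=12
t=2: input=2 -> V=0 FIRE
t=3: input=0 -> V=0
t=4: input=4 -> V=0 FIRE
t=5: input=0 -> V=0
t=6: input=0 -> V=0
t=7: input=3 -> V=0 FIRE
t=8: input=2 -> V=14
t=9: input=0 -> V=11
t=10: input=2 -> V=0 FIRE
t=11: input=1 -> V=7
t=12: input=4 -> V=0 FIRE

Answer: 0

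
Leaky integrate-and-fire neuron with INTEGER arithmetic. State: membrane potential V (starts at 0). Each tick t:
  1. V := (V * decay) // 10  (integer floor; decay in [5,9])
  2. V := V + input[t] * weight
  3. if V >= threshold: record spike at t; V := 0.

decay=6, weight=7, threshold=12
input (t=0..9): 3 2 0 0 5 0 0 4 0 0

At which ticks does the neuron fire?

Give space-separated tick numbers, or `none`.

Answer: 0 1 4 7

Derivation:
t=0: input=3 -> V=0 FIRE
t=1: input=2 -> V=0 FIRE
t=2: input=0 -> V=0
t=3: input=0 -> V=0
t=4: input=5 -> V=0 FIRE
t=5: input=0 -> V=0
t=6: input=0 -> V=0
t=7: input=4 -> V=0 FIRE
t=8: input=0 -> V=0
t=9: input=0 -> V=0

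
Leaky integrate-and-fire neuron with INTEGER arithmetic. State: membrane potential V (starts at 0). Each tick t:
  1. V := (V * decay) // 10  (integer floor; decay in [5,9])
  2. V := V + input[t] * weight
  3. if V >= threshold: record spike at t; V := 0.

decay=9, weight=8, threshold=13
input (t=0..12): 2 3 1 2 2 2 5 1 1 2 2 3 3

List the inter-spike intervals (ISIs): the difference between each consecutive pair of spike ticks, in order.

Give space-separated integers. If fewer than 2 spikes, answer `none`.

t=0: input=2 -> V=0 FIRE
t=1: input=3 -> V=0 FIRE
t=2: input=1 -> V=8
t=3: input=2 -> V=0 FIRE
t=4: input=2 -> V=0 FIRE
t=5: input=2 -> V=0 FIRE
t=6: input=5 -> V=0 FIRE
t=7: input=1 -> V=8
t=8: input=1 -> V=0 FIRE
t=9: input=2 -> V=0 FIRE
t=10: input=2 -> V=0 FIRE
t=11: input=3 -> V=0 FIRE
t=12: input=3 -> V=0 FIRE

Answer: 1 2 1 1 1 2 1 1 1 1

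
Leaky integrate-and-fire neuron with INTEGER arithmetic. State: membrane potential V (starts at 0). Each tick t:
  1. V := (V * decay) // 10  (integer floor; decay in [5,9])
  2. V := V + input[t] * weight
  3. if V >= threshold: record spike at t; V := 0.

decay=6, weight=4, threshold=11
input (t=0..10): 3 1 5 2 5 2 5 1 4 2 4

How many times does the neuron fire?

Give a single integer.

Answer: 6

Derivation:
t=0: input=3 -> V=0 FIRE
t=1: input=1 -> V=4
t=2: input=5 -> V=0 FIRE
t=3: input=2 -> V=8
t=4: input=5 -> V=0 FIRE
t=5: input=2 -> V=8
t=6: input=5 -> V=0 FIRE
t=7: input=1 -> V=4
t=8: input=4 -> V=0 FIRE
t=9: input=2 -> V=8
t=10: input=4 -> V=0 FIRE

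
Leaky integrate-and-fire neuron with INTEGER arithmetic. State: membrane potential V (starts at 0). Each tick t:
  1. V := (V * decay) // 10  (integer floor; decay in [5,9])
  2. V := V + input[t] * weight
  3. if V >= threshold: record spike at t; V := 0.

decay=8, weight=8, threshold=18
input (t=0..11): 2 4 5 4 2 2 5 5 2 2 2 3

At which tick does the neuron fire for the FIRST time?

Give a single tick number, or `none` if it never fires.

Answer: 1

Derivation:
t=0: input=2 -> V=16
t=1: input=4 -> V=0 FIRE
t=2: input=5 -> V=0 FIRE
t=3: input=4 -> V=0 FIRE
t=4: input=2 -> V=16
t=5: input=2 -> V=0 FIRE
t=6: input=5 -> V=0 FIRE
t=7: input=5 -> V=0 FIRE
t=8: input=2 -> V=16
t=9: input=2 -> V=0 FIRE
t=10: input=2 -> V=16
t=11: input=3 -> V=0 FIRE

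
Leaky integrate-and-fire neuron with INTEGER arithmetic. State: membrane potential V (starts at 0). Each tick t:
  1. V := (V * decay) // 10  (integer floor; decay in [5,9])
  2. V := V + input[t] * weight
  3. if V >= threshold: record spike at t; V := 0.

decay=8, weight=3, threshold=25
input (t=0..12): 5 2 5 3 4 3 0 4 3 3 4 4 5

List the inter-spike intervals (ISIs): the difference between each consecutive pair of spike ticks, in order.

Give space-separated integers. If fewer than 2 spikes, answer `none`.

t=0: input=5 -> V=15
t=1: input=2 -> V=18
t=2: input=5 -> V=0 FIRE
t=3: input=3 -> V=9
t=4: input=4 -> V=19
t=5: input=3 -> V=24
t=6: input=0 -> V=19
t=7: input=4 -> V=0 FIRE
t=8: input=3 -> V=9
t=9: input=3 -> V=16
t=10: input=4 -> V=24
t=11: input=4 -> V=0 FIRE
t=12: input=5 -> V=15

Answer: 5 4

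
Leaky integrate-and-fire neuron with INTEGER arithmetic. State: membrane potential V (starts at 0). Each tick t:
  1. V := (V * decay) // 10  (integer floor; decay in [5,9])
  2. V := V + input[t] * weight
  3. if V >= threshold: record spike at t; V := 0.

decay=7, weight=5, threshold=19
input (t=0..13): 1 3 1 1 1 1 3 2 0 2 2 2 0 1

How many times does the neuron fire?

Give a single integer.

Answer: 2

Derivation:
t=0: input=1 -> V=5
t=1: input=3 -> V=18
t=2: input=1 -> V=17
t=3: input=1 -> V=16
t=4: input=1 -> V=16
t=5: input=1 -> V=16
t=6: input=3 -> V=0 FIRE
t=7: input=2 -> V=10
t=8: input=0 -> V=7
t=9: input=2 -> V=14
t=10: input=2 -> V=0 FIRE
t=11: input=2 -> V=10
t=12: input=0 -> V=7
t=13: input=1 -> V=9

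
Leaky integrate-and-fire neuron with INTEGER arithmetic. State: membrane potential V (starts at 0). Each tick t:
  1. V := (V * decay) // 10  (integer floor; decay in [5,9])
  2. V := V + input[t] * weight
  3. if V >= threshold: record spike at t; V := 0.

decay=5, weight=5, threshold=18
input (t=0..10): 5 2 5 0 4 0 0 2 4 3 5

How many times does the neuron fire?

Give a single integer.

Answer: 5

Derivation:
t=0: input=5 -> V=0 FIRE
t=1: input=2 -> V=10
t=2: input=5 -> V=0 FIRE
t=3: input=0 -> V=0
t=4: input=4 -> V=0 FIRE
t=5: input=0 -> V=0
t=6: input=0 -> V=0
t=7: input=2 -> V=10
t=8: input=4 -> V=0 FIRE
t=9: input=3 -> V=15
t=10: input=5 -> V=0 FIRE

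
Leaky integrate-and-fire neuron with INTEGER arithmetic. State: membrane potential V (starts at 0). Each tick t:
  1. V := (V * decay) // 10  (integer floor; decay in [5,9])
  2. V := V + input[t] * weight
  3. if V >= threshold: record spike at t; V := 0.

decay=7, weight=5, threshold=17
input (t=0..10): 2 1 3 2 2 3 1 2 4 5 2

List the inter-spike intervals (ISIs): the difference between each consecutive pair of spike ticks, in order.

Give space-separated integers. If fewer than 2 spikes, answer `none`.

Answer: 2 3 1 1

Derivation:
t=0: input=2 -> V=10
t=1: input=1 -> V=12
t=2: input=3 -> V=0 FIRE
t=3: input=2 -> V=10
t=4: input=2 -> V=0 FIRE
t=5: input=3 -> V=15
t=6: input=1 -> V=15
t=7: input=2 -> V=0 FIRE
t=8: input=4 -> V=0 FIRE
t=9: input=5 -> V=0 FIRE
t=10: input=2 -> V=10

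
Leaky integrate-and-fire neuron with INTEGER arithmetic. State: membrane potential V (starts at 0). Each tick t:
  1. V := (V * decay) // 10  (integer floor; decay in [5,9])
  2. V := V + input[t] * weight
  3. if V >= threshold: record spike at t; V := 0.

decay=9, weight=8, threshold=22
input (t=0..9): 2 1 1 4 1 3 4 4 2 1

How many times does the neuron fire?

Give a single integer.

Answer: 6

Derivation:
t=0: input=2 -> V=16
t=1: input=1 -> V=0 FIRE
t=2: input=1 -> V=8
t=3: input=4 -> V=0 FIRE
t=4: input=1 -> V=8
t=5: input=3 -> V=0 FIRE
t=6: input=4 -> V=0 FIRE
t=7: input=4 -> V=0 FIRE
t=8: input=2 -> V=16
t=9: input=1 -> V=0 FIRE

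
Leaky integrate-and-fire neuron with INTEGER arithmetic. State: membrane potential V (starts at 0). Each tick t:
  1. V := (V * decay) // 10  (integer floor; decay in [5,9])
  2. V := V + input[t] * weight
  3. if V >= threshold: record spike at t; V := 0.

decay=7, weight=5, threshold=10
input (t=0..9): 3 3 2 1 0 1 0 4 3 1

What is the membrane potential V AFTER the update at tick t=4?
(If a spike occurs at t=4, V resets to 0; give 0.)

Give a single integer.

t=0: input=3 -> V=0 FIRE
t=1: input=3 -> V=0 FIRE
t=2: input=2 -> V=0 FIRE
t=3: input=1 -> V=5
t=4: input=0 -> V=3
t=5: input=1 -> V=7
t=6: input=0 -> V=4
t=7: input=4 -> V=0 FIRE
t=8: input=3 -> V=0 FIRE
t=9: input=1 -> V=5

Answer: 3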